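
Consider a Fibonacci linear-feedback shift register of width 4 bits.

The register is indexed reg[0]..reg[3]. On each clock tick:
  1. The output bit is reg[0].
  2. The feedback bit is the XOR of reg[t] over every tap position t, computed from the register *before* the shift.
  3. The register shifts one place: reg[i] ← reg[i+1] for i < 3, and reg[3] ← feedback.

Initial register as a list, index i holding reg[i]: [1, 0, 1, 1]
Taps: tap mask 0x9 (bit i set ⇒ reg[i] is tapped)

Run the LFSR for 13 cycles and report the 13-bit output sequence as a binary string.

tick  register→output (feedback)
  0  1011→1 (0)
  1  0110→0 (0)
  2  1100→1 (1)
  3  1001→1 (0)
  4  0010→0 (0)
  5  0100→0 (0)
  6  1000→1 (1)
  7  0001→0 (1)
  8  0011→0 (1)
  9  0111→0 (1)
 10  1111→1 (0)
 11  1110→1 (1)
 12  1101→1 (0)

1011001000111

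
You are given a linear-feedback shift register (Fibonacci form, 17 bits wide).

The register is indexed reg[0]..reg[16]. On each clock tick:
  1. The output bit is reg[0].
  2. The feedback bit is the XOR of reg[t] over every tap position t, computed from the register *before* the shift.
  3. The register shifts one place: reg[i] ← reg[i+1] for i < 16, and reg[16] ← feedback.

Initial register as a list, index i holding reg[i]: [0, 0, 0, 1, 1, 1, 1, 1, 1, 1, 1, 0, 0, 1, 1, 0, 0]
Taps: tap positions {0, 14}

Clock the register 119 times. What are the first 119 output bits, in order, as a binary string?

tick  register→output (feedback)
  0  00011111111001100→0 (1)
  1  00111111110011001→0 (0)
  2  01111111100110010→0 (0)
  3  11111111001100100→1 (0)
  4  11111110011001000→1 (1)
  5  11111100110010001→1 (1)
  6  11111001100100011→1 (1)
  7  11110011001000111→1 (0)
  8  11100110010001110→1 (0)
  9  11001100100011100→1 (0)
 10  10011001000111000→1 (1)
 11  00110010001110001→0 (0)
 12  01100100011100010→0 (0)
 13  11001000111000100→1 (0)
 14  10010001110001000→1 (1)
 15  00100011100010001→0 (0)
 16  01000111000100010→0 (0)
 17  10001110001000100→1 (0)
 18  00011100010001000→0 (0)
 19  00111000100010000→0 (0)
 20  01110001000100000→0 (0)
 21  11100010001000000→1 (1)
 22  11000100010000001→1 (1)
 23  10001000100000011→1 (1)
 24  00010001000000111→0 (1)
 25  00100010000001111→0 (1)
 26  01000100000011111→0 (1)
 27  10001000000111111→1 (0)
 28  00010000001111110→0 (1)
 29  00100000011111101→0 (1)
 30  01000000111111011→0 (0)
 31  10000001111110110→1 (0)
 32  00000011111101100→0 (1)
 33  00000111111011001→0 (0)
 34  00001111110110010→0 (0)
 35  00011111101100100→0 (1)
 36  00111111011001001→0 (0)
 37  01111110110010010→0 (0)
 38  11111101100100100→1 (0)
 39  11111011001001000→1 (1)
 40  11110110010010001→1 (1)
 41  11101100100100011→1 (1)
 42  11011001001000111→1 (0)
 43  10110010010001110→1 (0)
 44  01100100100011100→0 (1)
 45  11001001000111001→1 (1)
 46  10010010001110011→1 (1)
 47  00100100011100111→0 (1)
 48  01001000111001111→0 (1)
 49  10010001110011111→1 (0)
 50  00100011100111110→0 (1)
 51  01000111001111101→0 (1)
 52  10001110011111011→1 (1)
 53  00011100111110111→0 (1)
 54  00111001111101111→0 (1)
 55  01110011111011111→0 (1)
 56  11100111110111111→1 (0)
 57  11001111101111110→1 (0)
 58  10011111011111100→1 (0)
 59  00111110111111000→0 (0)
 60  01111101111110000→0 (0)
 61  11111011111100000→1 (1)
 62  11110111111000001→1 (1)
 63  11101111110000011→1 (1)
 64  11011111100000111→1 (0)
 65  10111111000001110→1 (0)
 66  01111110000011100→0 (1)
 67  11111100000111001→1 (1)
 68  11111000001110011→1 (1)
 69  11110000011100111→1 (0)
 70  11100000111001110→1 (0)
 71  11000001110011100→1 (0)
 72  10000011100111000→1 (1)
 73  00000111001110001→0 (0)
 74  00001110011100010→0 (0)
 75  00011100111000100→0 (1)
 76  00111001110001001→0 (0)
 77  01110011100010010→0 (0)
 78  11100111000100100→1 (0)
 79  11001110001001000→1 (1)
 80  10011100010010001→1 (1)
 81  00111000100100011→0 (0)
 82  01110001001000110→0 (1)
 83  11100010010001101→1 (0)
 84  11000100100011010→1 (1)
 85  10001001000110101→1 (0)
 86  00010010001101010→0 (0)
 87  00100100011010100→0 (1)
 88  01001000110101001→0 (0)
 89  10010001101010010→1 (1)
 90  00100011010100101→0 (1)
 91  01000110101001011→0 (0)
 92  10001101010010110→1 (0)
 93  00011010100101100→0 (1)
 94  00110101001011001→0 (0)
 95  01101010010110010→0 (0)
 96  11010100101100100→1 (0)
 97  10101001011001000→1 (1)
 98  01010010110010001→0 (0)
 99  10100101100100010→1 (1)
100  01001011001000101→0 (1)
101  10010110010001011→1 (1)
102  00101100100010111→0 (1)
103  01011001000101111→0 (1)
104  10110010001011111→1 (0)
105  01100100010111110→0 (1)
106  11001000101111101→1 (0)
107  10010001011111010→1 (1)
108  00100010111110101→0 (1)
109  01000101111101011→0 (0)
110  10001011111010110→1 (0)
111  00010111110101100→0 (1)
112  00101111101011001→0 (0)
113  01011111010110010→0 (0)
114  10111110101100100→1 (0)
115  01111101011001000→0 (0)
116  11111010110010000→1 (1)
117  11110101100100001→1 (1)
118  11101011001000011→1 (1)

00011111111001100100011100010001000000111111011001001000111001111101111110000011100111000100100011010100101100100010111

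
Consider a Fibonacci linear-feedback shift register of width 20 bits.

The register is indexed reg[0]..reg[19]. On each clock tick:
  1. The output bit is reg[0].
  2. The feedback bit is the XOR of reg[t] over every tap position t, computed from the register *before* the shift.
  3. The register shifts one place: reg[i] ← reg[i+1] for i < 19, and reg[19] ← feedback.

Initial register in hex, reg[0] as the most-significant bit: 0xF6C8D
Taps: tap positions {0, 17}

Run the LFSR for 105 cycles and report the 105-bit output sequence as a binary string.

tick  register→output (feedback)
  0  11110110110010001101→1 (0)
  1  11101101100100011010→1 (1)
  2  11011011001000110101→1 (0)
  3  10110110010001101010→1 (1)
  4  01101100100011010101→0 (1)
  5  11011001000110101011→1 (1)
  6  10110010001101010111→1 (0)
  7  01100100011010101110→0 (1)
  8  11001000110101011101→1 (0)
  9  10010001101010111010→1 (1)
 10  00100011010101110101→0 (1)
 11  01000110101011101011→0 (0)
 12  10001101010111010110→1 (0)
 13  00011010101110101100→0 (1)
 14  00110101011101011001→0 (0)
 15  01101010111010110010→0 (0)
 16  11010101110101100100→1 (0)
 17  10101011101011001000→1 (1)
 18  01010111010110010001→0 (0)
 19  10101110101100100010→1 (1)
 20  01011101011001000101→0 (1)
 21  10111010110010001011→1 (1)
 22  01110101100100010111→0 (1)
 23  11101011001000101111→1 (0)
 24  11010110010001011110→1 (0)
 25  10101100100010111100→1 (0)
 26  01011001000101111000→0 (0)
 27  10110010001011110000→1 (1)
 28  01100100010111100001→0 (0)
 29  11001000101111000010→1 (1)
 30  10010001011110000101→1 (0)
 31  00100010111100001010→0 (0)
 32  01000101111000010100→0 (1)
 33  10001011110000101001→1 (1)
 34  00010111100001010011→0 (0)
 35  00101111000010100110→0 (1)
 36  01011110000101001101→0 (1)
 37  10111100001010011011→1 (1)
 38  01111000010100110111→0 (1)
 39  11110000101001101111→1 (0)
 40  11100001010011011110→1 (0)
 41  11000010100110111100→1 (0)
 42  10000101001101111000→1 (1)
 43  00001010011011110001→0 (0)
 44  00010100110111100010→0 (0)
 45  00101001101111000100→0 (1)
 46  01010011011110001001→0 (0)
 47  10100110111100010010→1 (1)
 48  01001101111000100101→0 (1)
 49  10011011110001001011→1 (1)
 50  00110111100010010111→0 (1)
 51  01101111000100101111→0 (1)
 52  11011110001001011111→1 (0)
 53  10111100010010111110→1 (0)
 54  01111000100101111100→0 (1)
 55  11110001001011111001→1 (1)
 56  11100010010111110011→1 (1)
 57  11000100101111100111→1 (0)
 58  10001001011111001110→1 (0)
 59  00010010111110011100→0 (1)
 60  00100101111100111001→0 (0)
 61  01001011111001110010→0 (0)
 62  10010111110011100100→1 (0)
 63  00101111100111001000→0 (0)
 64  01011111001110010000→0 (0)
 65  10111110011100100000→1 (1)
 66  01111100111001000001→0 (0)
 67  11111001110010000010→1 (1)
 68  11110011100100000101→1 (0)
 69  11100111001000001010→1 (1)
 70  11001110010000010101→1 (0)
 71  10011100100000101010→1 (1)
 72  00111001000001010101→0 (1)
 73  01110010000010101011→0 (0)
 74  11100100000101010110→1 (0)
 75  11001000001010101100→1 (0)
 76  10010000010101011000→1 (1)
 77  00100000101010110001→0 (0)
 78  01000001010101100010→0 (0)
 79  10000010101011000100→1 (0)
 80  00000101010110001000→0 (0)
 81  00001010101100010000→0 (0)
 82  00010101011000100000→0 (0)
 83  00101010110001000000→0 (0)
 84  01010101100010000000→0 (0)
 85  10101011000100000000→1 (1)
 86  01010110001000000001→0 (0)
 87  10101100010000000010→1 (1)
 88  01011000100000000101→0 (1)
 89  10110001000000001011→1 (1)
 90  01100010000000010111→0 (1)
 91  11000100000000101111→1 (0)
 92  10001000000001011110→1 (0)
 93  00010000000010111100→0 (1)
 94  00100000000101111001→0 (0)
 95  01000000001011110010→0 (0)
 96  10000000010111100100→1 (0)
 97  00000000101111001000→0 (0)
 98  00000001011110010000→0 (0)
 99  00000010111100100000→0 (0)
100  00000101111001000000→0 (0)
101  00001011110010000000→0 (0)
102  00010111100100000000→0 (0)
103  00101111001000000000→0 (0)
104  01011110010000000000→0 (0)

111101101100100011010101110101100100010111100001010011011110001001011111001110010000010101011000100000000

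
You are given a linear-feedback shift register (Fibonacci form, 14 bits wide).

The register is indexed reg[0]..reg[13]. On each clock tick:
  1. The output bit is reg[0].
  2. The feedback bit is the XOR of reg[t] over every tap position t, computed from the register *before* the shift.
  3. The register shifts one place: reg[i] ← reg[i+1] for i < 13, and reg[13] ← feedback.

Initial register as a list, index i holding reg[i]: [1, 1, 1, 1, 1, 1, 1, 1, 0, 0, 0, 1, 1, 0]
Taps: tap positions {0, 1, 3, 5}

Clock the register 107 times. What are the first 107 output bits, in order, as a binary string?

step | reg (before) | out | fb
   0 | 11111111000110 | 1 | 0
   1 | 11111110001100 | 1 | 0
   2 | 11111100011000 | 1 | 0
   3 | 11111000110000 | 1 | 1
   4 | 11110001100001 | 1 | 1
   5 | 11100011000011 | 1 | 0
   6 | 11000110000110 | 1 | 1
   7 | 10001100001101 | 1 | 0
   8 | 00011000011010 | 0 | 1
   9 | 00110000110101 | 0 | 1
  10 | 01100001101011 | 0 | 1
  11 | 11000011010111 | 1 | 0
  12 | 10000110101110 | 1 | 0
  13 | 00001101011100 | 0 | 1
  14 | 00011010111001 | 0 | 1
  15 | 00110101110011 | 0 | 0
  16 | 01101011100110 | 0 | 1
  17 | 11010111001101 | 1 | 0
  18 | 10101110011010 | 1 | 0
  19 | 01011100110100 | 0 | 1
  20 | 10111001101001 | 1 | 0
  21 | 01110011010010 | 0 | 0
  22 | 11100110100100 | 1 | 1
  23 | 11001101001001 | 1 | 1
  24 | 10011010010011 | 1 | 0
  25 | 00110100100110 | 0 | 0
  26 | 01101001001100 | 0 | 1
  27 | 11010010011001 | 1 | 1
  28 | 10100100110011 | 1 | 0
  29 | 01001001100110 | 0 | 1
  30 | 10010011001101 | 1 | 0
  31 | 00100110011010 | 0 | 1
  32 | 01001100110101 | 0 | 0
  33 | 10011001101010 | 1 | 0
  34 | 00110011010100 | 0 | 1
  35 | 01100110101001 | 0 | 0
  36 | 11001101010010 | 1 | 1
  37 | 10011010100101 | 1 | 0
  38 | 00110101001010 | 0 | 0
  39 | 01101010010100 | 0 | 1
  40 | 11010100101001 | 1 | 0
  41 | 10101001010010 | 1 | 1
  42 | 01010010100101 | 0 | 0
  43 | 10100101001010 | 1 | 0
  44 | 01001010010100 | 0 | 1
  45 | 10010100101001 | 1 | 1
  46 | 00101001010011 | 0 | 0
  47 | 01010010100110 | 0 | 0
  48 | 10100101001100 | 1 | 0
  49 | 01001010011000 | 0 | 1
  50 | 10010100110001 | 1 | 1
  51 | 00101001100011 | 0 | 0
  52 | 01010011000110 | 0 | 0
  53 | 10100110001100 | 1 | 0
  54 | 01001100011000 | 0 | 0
  55 | 10011000110000 | 1 | 0
  56 | 00110001100000 | 0 | 1
  57 | 01100011000001 | 0 | 1
  58 | 11000110000011 | 1 | 1
  59 | 10001100000111 | 1 | 0
  60 | 00011000001110 | 0 | 1
  61 | 00110000011101 | 0 | 1
  62 | 01100000111011 | 0 | 1
  63 | 11000001110111 | 1 | 0
  64 | 10000011101110 | 1 | 1
  65 | 00000111011101 | 0 | 1
  66 | 00001110111011 | 0 | 1
  67 | 00011101110111 | 0 | 0
  68 | 00111011101110 | 0 | 1
  69 | 01110111011101 | 0 | 1
  70 | 11101110111011 | 1 | 1
  71 | 11011101110111 | 1 | 0
  72 | 10111011101110 | 1 | 0
  73 | 01110111011100 | 0 | 1
  74 | 11101110111001 | 1 | 1
  75 | 11011101110011 | 1 | 0
  76 | 10111011100110 | 1 | 0
  77 | 01110111001100 | 0 | 1
  78 | 11101110011001 | 1 | 1
  79 | 11011100110011 | 1 | 0
  80 | 10111001100110 | 1 | 0
  81 | 01110011001100 | 0 | 0
  82 | 11100110011000 | 1 | 1
  83 | 11001100110001 | 1 | 1
  84 | 10011001100011 | 1 | 0
  85 | 00110011000110 | 0 | 1
  86 | 01100110001101 | 0 | 0
  87 | 11001100011010 | 1 | 1
  88 | 10011000110101 | 1 | 0
  89 | 00110001101010 | 0 | 1
  90 | 01100011010101 | 0 | 1
  91 | 11000110101011 | 1 | 1
  92 | 10001101010111 | 1 | 0
  93 | 00011010101110 | 0 | 1
  94 | 00110101011101 | 0 | 0
  95 | 01101010111010 | 0 | 1
  96 | 11010101110101 | 1 | 0
  97 | 10101011101010 | 1 | 1
  98 | 01010111010101 | 0 | 1
  99 | 10101110101011 | 1 | 0
 100 | 01011101010110 | 0 | 1
 101 | 10111010101101 | 1 | 0
 102 | 01110101011010 | 0 | 1
 103 | 11101010110101 | 1 | 0
 104 | 11010101101010 | 1 | 0
 105 | 10101011010100 | 1 | 1
 106 | 01010110101001 | 0 | 1

11111111000110000110101110011010010011001101010010100101001100011000001110111011101110011001100011010101110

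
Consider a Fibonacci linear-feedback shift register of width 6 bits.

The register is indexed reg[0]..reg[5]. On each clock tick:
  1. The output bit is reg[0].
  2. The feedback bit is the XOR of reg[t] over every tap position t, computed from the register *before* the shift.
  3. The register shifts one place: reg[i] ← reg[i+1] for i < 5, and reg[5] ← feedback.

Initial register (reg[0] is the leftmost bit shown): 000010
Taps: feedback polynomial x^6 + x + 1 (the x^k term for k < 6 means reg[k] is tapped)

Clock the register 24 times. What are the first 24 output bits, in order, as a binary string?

k : reg_k → out_k, fb_k
0: 000010 → 0, fb=0
1: 000100 → 0, fb=0
2: 001000 → 0, fb=0
3: 010000 → 0, fb=1
4: 100001 → 1, fb=1
5: 000011 → 0, fb=0
6: 000110 → 0, fb=0
7: 001100 → 0, fb=0
8: 011000 → 0, fb=1
9: 110001 → 1, fb=0
10: 100010 → 1, fb=1
11: 000101 → 0, fb=0
12: 001010 → 0, fb=0
13: 010100 → 0, fb=1
14: 101001 → 1, fb=1
15: 010011 → 0, fb=1
16: 100111 → 1, fb=1
17: 001111 → 0, fb=0
18: 011110 → 0, fb=1
19: 111101 → 1, fb=0
20: 111010 → 1, fb=0
21: 110100 → 1, fb=0
22: 101000 → 1, fb=1
23: 010001 → 0, fb=1

000010000110001010011110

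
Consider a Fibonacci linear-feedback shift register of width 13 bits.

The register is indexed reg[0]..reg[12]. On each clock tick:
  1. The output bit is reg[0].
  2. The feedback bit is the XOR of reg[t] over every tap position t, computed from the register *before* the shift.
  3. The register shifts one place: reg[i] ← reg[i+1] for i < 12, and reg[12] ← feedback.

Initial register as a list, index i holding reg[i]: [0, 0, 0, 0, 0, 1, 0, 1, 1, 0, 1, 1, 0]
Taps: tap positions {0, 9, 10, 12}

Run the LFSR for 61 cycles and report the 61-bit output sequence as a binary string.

0000010110110110111010111010111110011010111101100101000011000

tick  register→output (feedback)
  0  0000010110110→0 (1)
  1  0000101101101→0 (1)
  2  0001011011011→0 (0)
  3  0010110110110→0 (1)
  4  0101101101101→0 (1)
  5  1011011011011→1 (1)
  6  0110110110111→0 (0)
  7  1101101101110→1 (1)
  8  1011011011101→1 (0)
  9  0110110111010→0 (1)
 10  1101101110101→1 (1)
 11  1011011101011→1 (1)
 12  0110111010111→0 (0)
 13  1101110101110→1 (1)
 14  1011101011101→1 (0)
 15  0111010111010→0 (1)
 16  1110101110101→1 (1)
 17  1101011101011→1 (1)
 18  1010111010111→1 (1)
 19  0101110101111→0 (1)
 20  1011101011111→1 (0)
 21  0111010111110→0 (0)
 22  1110101111100→1 (1)
 23  1101011111001→1 (1)
 24  1010111110011→1 (0)
 25  0101111100110→0 (1)
 26  1011111001101→1 (0)
 27  0111110011010→0 (1)
 28  1111100110101→1 (1)
 29  1111001101011→1 (1)
 30  1110011010111→1 (1)
 31  1100110101111→1 (0)
 32  1001101011110→1 (1)
 33  0011010111101→0 (1)
 34  0110101111011→0 (0)
 35  1101011110110→1 (0)
 36  1010111101100→1 (1)
 37  0101111011001→0 (0)
 38  1011110110010→1 (1)
 39  0111101100101→0 (0)
 40  1111011001010→1 (0)
 41  1110110010100→1 (0)
 42  1101100101000→1 (0)
 43  1011001010000→1 (1)
 44  0110010100001→0 (1)
 45  1100101000011→1 (0)
 46  1001010000110→1 (0)
 47  0010100001100→0 (0)
 48  0101000011000→0 (1)
 49  1010000110001→1 (0)
 50  0100001100010→0 (0)
 51  1000011000100→1 (0)
 52  0000110001000→0 (1)
 53  0001100010001→0 (1)
 54  0011000100011→0 (1)
 55  0110001000111→0 (0)
 56  1100010001110→1 (1)
 57  1000100011101→1 (0)
 58  0001000111010→0 (1)
 59  0010001110101→0 (0)
 60  0100011101010→0 (1)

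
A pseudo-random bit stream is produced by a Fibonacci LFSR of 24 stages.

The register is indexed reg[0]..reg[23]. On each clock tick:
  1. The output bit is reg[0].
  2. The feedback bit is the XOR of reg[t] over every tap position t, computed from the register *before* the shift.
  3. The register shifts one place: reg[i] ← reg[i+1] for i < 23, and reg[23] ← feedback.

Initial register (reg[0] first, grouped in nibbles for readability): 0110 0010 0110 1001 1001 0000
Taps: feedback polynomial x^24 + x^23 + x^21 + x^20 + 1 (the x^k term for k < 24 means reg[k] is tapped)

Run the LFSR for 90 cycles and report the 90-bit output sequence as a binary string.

011000100110100110010000010010101110110010001110010001000011000100101110010011100001110110

k : reg_k → out_k, fb_k
0: 011000100110100110010000 → 0, fb=0
1: 110001001101001100100000 → 1, fb=1
2: 100010011010011001000001 → 1, fb=0
3: 000100110100110010000010 → 0, fb=0
4: 001001101001100100000100 → 0, fb=1
5: 010011010011001000001001 → 0, fb=0
6: 100110100110010000010010 → 1, fb=1
7: 001101001100100000100101 → 0, fb=0
8: 011010011001000001001010 → 0, fb=1
9: 110100110010000010010101 → 1, fb=1
10: 101001100100000100101011 → 1, fb=1
11: 010011001000001001010111 → 0, fb=0
12: 100110010000010010101110 → 1, fb=1
13: 001100100000100101011101 → 0, fb=1
14: 011001000001001010111011 → 0, fb=0
15: 110010000010010101110110 → 1, fb=0
16: 100100000100101011101100 → 1, fb=1
17: 001000001001010111011001 → 0, fb=0
18: 010000010010101110110010 → 0, fb=0
19: 100000100101011101100100 → 1, fb=0
20: 000001001010111011001000 → 0, fb=1
21: 000010010101110110010001 → 0, fb=1
22: 000100101011101100100011 → 0, fb=1
23: 001001010111011001000111 → 0, fb=0
24: 010010101110110010001110 → 0, fb=0
25: 100101011101100100011100 → 1, fb=1
26: 001010111011001000111001 → 0, fb=0
27: 010101110110010001110010 → 0, fb=0
28: 101011101100100011100100 → 1, fb=0
29: 010111011001000111001000 → 0, fb=1
30: 101110110010001110010001 → 1, fb=0
31: 011101100100011100100010 → 0, fb=0
32: 111011001000111001000100 → 1, fb=0
33: 110110010001110010001000 → 1, fb=0
34: 101100100011100100010000 → 1, fb=1
35: 011001000111001000100001 → 0, fb=1
36: 110010001110010001000011 → 1, fb=0
37: 100100011100100010000110 → 1, fb=0
38: 001000111001000100001100 → 0, fb=0
39: 010001110010001000011000 → 0, fb=1
40: 100011100100010000110001 → 1, fb=0
41: 000111001000100001100010 → 0, fb=0
42: 001110010001000011000100 → 0, fb=1
43: 011100100010000110001001 → 0, fb=0
44: 111001000100001100010010 → 1, fb=1
45: 110010001000011000100101 → 1, fb=1
46: 100100010000110001001011 → 1, fb=1
47: 001000100001100010010111 → 0, fb=0
48: 010001000011000100101110 → 0, fb=0
49: 100010000110001001011100 → 1, fb=1
50: 000100001100010010111001 → 0, fb=0
51: 001000011000100101110010 → 0, fb=0
52: 010000110001001011100100 → 0, fb=1
53: 100001100010010111001001 → 1, fb=1
54: 000011000100101110010011 → 0, fb=1
55: 000110001001011100100111 → 0, fb=0
56: 001100010010111001001110 → 0, fb=0
57: 011000100101110010011100 → 0, fb=0
58: 110001001011100100111000 → 1, fb=0
59: 100010010111001001110000 → 1, fb=1
60: 000100101110010011100001 → 0, fb=1
61: 001001011100100111000011 → 0, fb=1
62: 010010111001001110000111 → 0, fb=0
63: 100101110010011100001110 → 1, fb=1
64: 001011100100111000011101 → 0, fb=1
65: 010111001001110000111011 → 0, fb=0
66: 101110010011100001110110 → 1, fb=0
67: 011100100111000011101100 → 0, fb=0
68: 111001001110000111011000 → 1, fb=0
69: 110010011100001110110000 → 1, fb=1
70: 100100111000011101100001 → 1, fb=0
71: 001001110000111011000010 → 0, fb=0
72: 010011100001110110000100 → 0, fb=1
73: 100111000011101100001001 → 1, fb=1
74: 001110000111011000010011 → 0, fb=1
75: 011100001110110000100111 → 0, fb=0
76: 111000011101100001001110 → 1, fb=1
77: 110000111011000010011101 → 1, fb=0
78: 100001110110000100111010 → 1, fb=0
79: 000011101100001001110100 → 0, fb=1
80: 000111011000010011101001 → 0, fb=0
81: 001110110000100111010010 → 0, fb=0
82: 011101100001001110100100 → 0, fb=1
83: 111011000010011101001001 → 1, fb=1
84: 110110000100111010010011 → 1, fb=0
85: 101100001001110100100110 → 1, fb=0
86: 011000010011101001001100 → 0, fb=0
87: 110000100111010010011000 → 1, fb=0
88: 100001001110100100110000 → 1, fb=1
89: 000010011101001001100001 → 0, fb=1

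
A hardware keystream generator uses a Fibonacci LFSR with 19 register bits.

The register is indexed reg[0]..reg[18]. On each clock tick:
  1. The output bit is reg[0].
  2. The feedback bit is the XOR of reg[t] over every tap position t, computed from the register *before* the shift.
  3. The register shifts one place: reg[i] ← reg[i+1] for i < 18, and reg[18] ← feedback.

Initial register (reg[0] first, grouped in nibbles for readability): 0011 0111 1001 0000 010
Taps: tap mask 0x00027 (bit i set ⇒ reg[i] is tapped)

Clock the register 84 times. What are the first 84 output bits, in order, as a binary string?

k : reg_k → out_k, fb_k
0: 0011011110010000010 → 0, fb=0
1: 0110111100100000100 → 0, fb=1
2: 1101111001000001001 → 1, fb=1
3: 1011110010000010011 → 1, fb=1
4: 0111100100000100111 → 0, fb=0
5: 1111001000001001110 → 1, fb=1
6: 1110010000010011101 → 1, fb=0
7: 1100100000100111010 → 1, fb=0
8: 1001000001001110100 → 1, fb=1
9: 0010000010011101001 → 0, fb=1
10: 0100000100111010011 → 0, fb=1
11: 1000001001110100111 → 1, fb=1
12: 0000010011101001111 → 0, fb=1
13: 0000100111010011111 → 0, fb=0
14: 0001001110100111110 → 0, fb=0
15: 0010011101001111100 → 0, fb=0
16: 0100111010011111000 → 0, fb=0
17: 1001110100111110000 → 1, fb=0
18: 0011101001111100000 → 0, fb=1
19: 0111010011111000001 → 0, fb=1
20: 1110100111110000011 → 1, fb=1
21: 1101001111100000111 → 1, fb=0
22: 1010011111000001110 → 1, fb=1
23: 0100111110000011101 → 0, fb=0
24: 1001111100000111010 → 1, fb=0
25: 0011111000001110100 → 0, fb=0
26: 0111110000011101000 → 0, fb=1
27: 1111100000111010001 → 1, fb=1
28: 1111000001110100011 → 1, fb=1
29: 1110000011101000111 → 1, fb=1
30: 1100000111010001111 → 1, fb=0
31: 1000001110100011110 → 1, fb=1
32: 0000011101000111101 → 0, fb=1
33: 0000111010001111011 → 0, fb=1
34: 0001110100011110111 → 0, fb=1
35: 0011101000111101111 → 0, fb=1
36: 0111010001111011111 → 0, fb=1
37: 1110100011110111111 → 1, fb=1
38: 1101000111101111111 → 1, fb=0
39: 1010001111011111110 → 1, fb=0
40: 0100011110111111100 → 0, fb=0
41: 1000111101111111000 → 1, fb=0
42: 0001111011111110000 → 0, fb=1
43: 0011110111111100001 → 0, fb=0
44: 0111101111111000010 → 0, fb=0
45: 1111011111110000100 → 1, fb=0
46: 1110111111100001000 → 1, fb=0
47: 1101111111000010000 → 1, fb=1
48: 1011111110000100001 → 1, fb=1
49: 0111111100001000011 → 0, fb=1
50: 1111111000010000111 → 1, fb=0
51: 1111110000100001110 → 1, fb=0
52: 1111100001000011100 → 1, fb=1
53: 1111000010000111001 → 1, fb=1
54: 1110000100001110011 → 1, fb=1
55: 1100001000011100111 → 1, fb=0
56: 1000010000111001110 → 1, fb=0
57: 0000100001110011100 → 0, fb=0
58: 0001000011100111000 → 0, fb=0
59: 0010000111001110000 → 0, fb=1
60: 0100001110011100001 → 0, fb=1
61: 1000011100111000011 → 1, fb=0
62: 0000111001110000110 → 0, fb=1
63: 0001110011100001101 → 0, fb=1
64: 0011100111000011011 → 0, fb=1
65: 0111001110000110111 → 0, fb=0
66: 1110011100001101110 → 1, fb=0
67: 1100111000011011100 → 1, fb=1
68: 1001110000110111001 → 1, fb=0
69: 0011100001101110010 → 0, fb=1
70: 0111000011011100101 → 0, fb=0
71: 1110000110111001010 → 1, fb=1
72: 1100001101110010101 → 1, fb=0
73: 1000011011100101010 → 1, fb=0
74: 0000110111001010100 → 0, fb=1
75: 0001101110010101001 → 0, fb=0
76: 0011011100101010010 → 0, fb=0
77: 0110111001010100100 → 0, fb=1
78: 1101110010101001001 → 1, fb=1
79: 1011100101010010011 → 1, fb=0
80: 0111001010100100110 → 0, fb=0
81: 1110010101001001100 → 1, fb=0
82: 1100101010010011000 → 1, fb=0
83: 1001010100100110000 → 1, fb=0

001101111001000001001110100111110000011101000111101111111000010000111001110000110111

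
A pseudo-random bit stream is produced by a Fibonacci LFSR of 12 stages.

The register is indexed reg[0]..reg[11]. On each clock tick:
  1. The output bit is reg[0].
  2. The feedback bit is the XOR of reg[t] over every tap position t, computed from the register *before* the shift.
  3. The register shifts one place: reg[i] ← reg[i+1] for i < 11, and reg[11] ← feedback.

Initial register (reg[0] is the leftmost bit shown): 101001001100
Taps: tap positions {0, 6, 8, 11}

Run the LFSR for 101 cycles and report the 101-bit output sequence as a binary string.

step | reg (before) | out | fb
   0 | 101001001100 | 1 | 0
   1 | 010010011000 | 0 | 1
   2 | 100100110001 | 1 | 1
   3 | 001001100011 | 0 | 0
   4 | 010011000110 | 0 | 0
   5 | 100110001100 | 1 | 0
   6 | 001100011000 | 0 | 1
   7 | 011000110001 | 0 | 0
   8 | 110001100010 | 1 | 0
   9 | 100011000100 | 1 | 1
  10 | 000110001001 | 0 | 0
  11 | 001100010010 | 0 | 0
  12 | 011000100100 | 0 | 1
  13 | 110001001001 | 1 | 1
  14 | 100010010011 | 1 | 0
  15 | 000100100110 | 0 | 1
  16 | 001001001101 | 0 | 0
  17 | 010010011010 | 0 | 1
  18 | 100100110101 | 1 | 1
  19 | 001001101011 | 0 | 1
  20 | 010011010111 | 0 | 1
  21 | 100110101111 | 1 | 0
  22 | 001101011110 | 0 | 1
  23 | 011010111101 | 0 | 1
  24 | 110101111011 | 1 | 0
  25 | 101011110110 | 1 | 0
  26 | 010111101100 | 0 | 0
  27 | 101111011000 | 1 | 0
  28 | 011110110000 | 0 | 1
  29 | 111101100001 | 1 | 1
  30 | 111011000011 | 1 | 0
  31 | 110110000110 | 1 | 1
  32 | 101100001101 | 1 | 1
  33 | 011000011011 | 0 | 0
  34 | 110000110110 | 1 | 0
  35 | 100001101100 | 1 | 1
  36 | 000011011001 | 0 | 0
  37 | 000110110010 | 0 | 1
  38 | 001101100101 | 0 | 0
  39 | 011011001010 | 0 | 1
  40 | 110110010101 | 1 | 0
  41 | 101100101010 | 1 | 1
  42 | 011001010101 | 0 | 1
  43 | 110010101011 | 1 | 0
  44 | 100101010110 | 1 | 1
  45 | 001010101101 | 0 | 1
  46 | 010101011011 | 0 | 0
  47 | 101010110110 | 1 | 0
  48 | 010101101100 | 0 | 0
  49 | 101011011000 | 1 | 0
  50 | 010110110000 | 0 | 1
  51 | 101101100001 | 1 | 1
  52 | 011011000011 | 0 | 1
  53 | 110110000111 | 1 | 0
  54 | 101100001110 | 1 | 0
  55 | 011000011100 | 0 | 1
  56 | 110000111001 | 1 | 0
  57 | 100001110010 | 1 | 0
  58 | 000011100100 | 0 | 1
  59 | 000111001001 | 0 | 0
  60 | 001110010010 | 0 | 0
  61 | 011100100100 | 0 | 1
  62 | 111001001001 | 1 | 1
  63 | 110010010011 | 1 | 0
  64 | 100100100110 | 1 | 0
  65 | 001001001100 | 0 | 1
  66 | 010010011001 | 0 | 0
  67 | 100100110010 | 1 | 0
  68 | 001001100100 | 0 | 1
  69 | 010011001001 | 0 | 0
  70 | 100110010010 | 1 | 1
  71 | 001100100101 | 0 | 0
  72 | 011001001010 | 0 | 1
  73 | 110010010101 | 1 | 0
  74 | 100100101010 | 1 | 1
  75 | 001001010101 | 0 | 1
  76 | 010010101011 | 0 | 1
  77 | 100101010111 | 1 | 0
  78 | 001010101110 | 0 | 0
  79 | 010101011100 | 0 | 1
  80 | 101010111001 | 1 | 0
  81 | 010101110010 | 0 | 1
  82 | 101011100101 | 1 | 1
  83 | 010111001011 | 0 | 0
  84 | 101110010110 | 1 | 1
  85 | 011100101101 | 0 | 1
  86 | 111001011011 | 1 | 1
  87 | 110010110111 | 1 | 1
  88 | 100101101111 | 1 | 0
  89 | 001011011110 | 0 | 1
  90 | 010110111101 | 0 | 1
  91 | 101101111011 | 1 | 0
  92 | 011011110110 | 0 | 1
  93 | 110111101101 | 1 | 0
  94 | 101111011010 | 1 | 0
  95 | 011110110100 | 0 | 1
  96 | 111101101001 | 1 | 0
  97 | 111011010010 | 1 | 1
  98 | 110110100101 | 1 | 1
  99 | 101101001011 | 1 | 1
 100 | 011010010111 | 0 | 1

10100100110001100010010011010111101100001101100101010110110000111001001001100100101010111001011011110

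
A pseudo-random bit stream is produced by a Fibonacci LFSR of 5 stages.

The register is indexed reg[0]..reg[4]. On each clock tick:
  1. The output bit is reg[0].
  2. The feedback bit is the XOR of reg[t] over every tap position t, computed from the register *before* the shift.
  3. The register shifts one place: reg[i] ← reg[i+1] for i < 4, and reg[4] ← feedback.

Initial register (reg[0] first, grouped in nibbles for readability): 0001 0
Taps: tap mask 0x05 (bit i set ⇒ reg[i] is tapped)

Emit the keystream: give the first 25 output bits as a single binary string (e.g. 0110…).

k : reg_k → out_k, fb_k
0: 00010 → 0, fb=0
1: 00100 → 0, fb=1
2: 01001 → 0, fb=0
3: 10010 → 1, fb=1
4: 00101 → 0, fb=1
5: 01011 → 0, fb=0
6: 10110 → 1, fb=0
7: 01100 → 0, fb=1
8: 11001 → 1, fb=1
9: 10011 → 1, fb=1
10: 00111 → 0, fb=1
11: 01111 → 0, fb=1
12: 11111 → 1, fb=0
13: 11110 → 1, fb=0
14: 11100 → 1, fb=0
15: 11000 → 1, fb=1
16: 10001 → 1, fb=1
17: 00011 → 0, fb=0
18: 00110 → 0, fb=1
19: 01101 → 0, fb=1
20: 11011 → 1, fb=1
21: 10111 → 1, fb=0
22: 01110 → 0, fb=1
23: 11101 → 1, fb=0
24: 11010 → 1, fb=1

0001001011001111100011011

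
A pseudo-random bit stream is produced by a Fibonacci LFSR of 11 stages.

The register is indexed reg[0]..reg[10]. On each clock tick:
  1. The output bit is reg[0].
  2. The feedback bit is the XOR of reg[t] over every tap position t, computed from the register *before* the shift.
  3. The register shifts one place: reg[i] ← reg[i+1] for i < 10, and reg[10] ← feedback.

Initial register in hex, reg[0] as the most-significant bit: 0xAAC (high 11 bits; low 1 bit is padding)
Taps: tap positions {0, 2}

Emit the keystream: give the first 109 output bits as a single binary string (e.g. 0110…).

tick  register→output (feedback)
  0  10101010110→1 (0)
  1  01010101100→0 (0)
  2  10101011000→1 (0)
  3  01010110000→0 (0)
  4  10101100000→1 (0)
  5  01011000000→0 (0)
  6  10110000000→1 (0)
  7  01100000000→0 (1)
  8  11000000001→1 (1)
  9  10000000011→1 (1)
 10  00000000111→0 (0)
 11  00000001110→0 (0)
 12  00000011100→0 (0)
 13  00000111000→0 (0)
 14  00001110000→0 (0)
 15  00011100000→0 (0)
 16  00111000000→0 (1)
 17  01110000001→0 (1)
 18  11100000011→1 (0)
 19  11000000110→1 (1)
 20  10000001101→1 (1)
 21  00000011011→0 (0)
 22  00000110110→0 (0)
 23  00001101100→0 (0)
 24  00011011000→0 (0)
 25  00110110000→0 (1)
 26  01101100001→0 (1)
 27  11011000011→1 (1)
 28  10110000111→1 (0)
 29  01100001110→0 (1)
 30  11000011101→1 (1)
 31  10000111011→1 (1)
 32  00001110111→0 (0)
 33  00011101110→0 (0)
 34  00111011100→0 (1)
 35  01110111001→0 (1)
 36  11101110011→1 (0)
 37  11011100110→1 (1)
 38  10111001101→1 (0)
 39  01110011010→0 (1)
 40  11100110101→1 (0)
 41  11001101010→1 (1)
 42  10011010101→1 (1)
 43  00110101011→0 (1)
 44  01101010111→0 (1)
 45  11010101111→1 (1)
 46  10101011111→1 (0)
 47  01010111110→0 (0)
 48  10101111100→1 (0)
 49  01011111000→0 (0)
 50  10111110000→1 (0)
 51  01111100000→0 (1)
 52  11111000001→1 (0)
 53  11110000010→1 (0)
 54  11100000100→1 (0)
 55  11000001000→1 (1)
 56  10000010001→1 (1)
 57  00000100011→0 (0)
 58  00001000110→0 (0)
 59  00010001100→0 (0)
 60  00100011000→0 (1)
 61  01000110001→0 (0)
 62  10001100010→1 (1)
 63  00011000101→0 (0)
 64  00110001010→0 (1)
 65  01100010101→0 (1)
 66  11000101011→1 (1)
 67  10001010111→1 (1)
 68  00010101111→0 (0)
 69  00101011110→0 (1)
 70  01010111101→0 (0)
 71  10101111010→1 (0)
 72  01011110100→0 (0)
 73  10111101000→1 (0)
 74  01111010000→0 (1)
 75  11110100001→1 (0)
 76  11101000010→1 (0)
 77  11010000100→1 (1)
 78  10100001001→1 (0)
 79  01000010010→0 (0)
 80  10000100100→1 (1)
 81  00001001001→0 (0)
 82  00010010010→0 (0)
 83  00100100100→0 (1)
 84  01001001001→0 (0)
 85  10010010010→1 (1)
 86  00100100101→0 (1)
 87  01001001011→0 (0)
 88  10010010110→1 (1)
 89  00100101101→0 (1)
 90  01001011011→0 (0)
 91  10010110110→1 (1)
 92  00101101101→0 (1)
 93  01011011011→0 (0)
 94  10110110110→1 (0)
 95  01101101100→0 (1)
 96  11011011001→1 (1)
 97  10110110011→1 (0)
 98  01101100110→0 (1)
 99  11011001101→1 (1)
100  10110011011→1 (0)
101  01100110110→0 (1)
102  11001101101→1 (1)
103  10011011011→1 (1)
104  00110110111→0 (1)
105  01101101111→0 (1)
106  11011011111→1 (1)
107  10110111111→1 (0)
108  01101111110→0 (1)

1010101011000000001110000001101100001110111001101010111110000010001100010101111010000100100100101101101100110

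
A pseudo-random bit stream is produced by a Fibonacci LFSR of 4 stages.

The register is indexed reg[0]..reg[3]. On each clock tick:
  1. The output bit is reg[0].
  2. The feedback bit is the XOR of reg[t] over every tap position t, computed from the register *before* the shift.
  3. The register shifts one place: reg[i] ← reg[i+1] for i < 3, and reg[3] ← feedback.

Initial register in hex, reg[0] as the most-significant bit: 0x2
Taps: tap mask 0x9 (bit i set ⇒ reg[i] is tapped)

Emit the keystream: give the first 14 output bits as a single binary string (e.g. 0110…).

00100011110101

tick  register→output (feedback)
  0  0010→0 (0)
  1  0100→0 (0)
  2  1000→1 (1)
  3  0001→0 (1)
  4  0011→0 (1)
  5  0111→0 (1)
  6  1111→1 (0)
  7  1110→1 (1)
  8  1101→1 (0)
  9  1010→1 (1)
 10  0101→0 (1)
 11  1011→1 (0)
 12  0110→0 (0)
 13  1100→1 (1)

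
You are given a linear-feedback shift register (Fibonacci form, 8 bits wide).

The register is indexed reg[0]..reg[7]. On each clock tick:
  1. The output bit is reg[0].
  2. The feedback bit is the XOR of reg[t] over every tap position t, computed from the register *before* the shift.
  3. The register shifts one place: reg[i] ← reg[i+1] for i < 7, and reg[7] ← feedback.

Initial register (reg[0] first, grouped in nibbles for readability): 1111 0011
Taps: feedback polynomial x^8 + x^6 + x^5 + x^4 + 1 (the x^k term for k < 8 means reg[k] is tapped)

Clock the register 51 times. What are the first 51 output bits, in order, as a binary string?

111100110111011100101010010100010010110100011001110

k : reg_k → out_k, fb_k
0: 11110011 → 1, fb=0
1: 11100110 → 1, fb=1
2: 11001101 → 1, fb=1
3: 10011011 → 1, fb=1
4: 00110111 → 0, fb=0
5: 01101110 → 0, fb=1
6: 11011101 → 1, fb=1
7: 10111011 → 1, fb=1
8: 01110111 → 0, fb=0
9: 11101110 → 1, fb=0
10: 11011100 → 1, fb=1
11: 10111001 → 1, fb=0
12: 01110010 → 0, fb=1
13: 11100101 → 1, fb=0
14: 11001010 → 1, fb=1
15: 10010101 → 1, fb=0
16: 00101010 → 0, fb=0
17: 01010100 → 0, fb=1
18: 10101001 → 1, fb=0
19: 01010010 → 0, fb=1
20: 10100101 → 1, fb=0
21: 01001010 → 0, fb=0
22: 10010100 → 1, fb=0
23: 00101000 → 0, fb=1
24: 01010001 → 0, fb=0
25: 10100010 → 1, fb=0
26: 01000100 → 0, fb=1
27: 10001001 → 1, fb=0
28: 00010010 → 0, fb=1
29: 00100101 → 0, fb=1
30: 01001011 → 0, fb=0
31: 10010110 → 1, fb=1
32: 00101101 → 0, fb=0
33: 01011010 → 0, fb=0
34: 10110100 → 1, fb=0
35: 01101000 → 0, fb=1
36: 11010001 → 1, fb=1
37: 10100011 → 1, fb=0
38: 01000110 → 0, fb=0
39: 10001100 → 1, fb=1
40: 00011001 → 0, fb=1
41: 00110011 → 0, fb=1
42: 01100111 → 0, fb=0
43: 11001110 → 1, fb=0
44: 10011100 → 1, fb=1
45: 00111001 → 0, fb=1
46: 01110011 → 0, fb=1
47: 11100111 → 1, fb=1
48: 11001111 → 1, fb=0
49: 10011110 → 1, fb=0
50: 00111100 → 0, fb=0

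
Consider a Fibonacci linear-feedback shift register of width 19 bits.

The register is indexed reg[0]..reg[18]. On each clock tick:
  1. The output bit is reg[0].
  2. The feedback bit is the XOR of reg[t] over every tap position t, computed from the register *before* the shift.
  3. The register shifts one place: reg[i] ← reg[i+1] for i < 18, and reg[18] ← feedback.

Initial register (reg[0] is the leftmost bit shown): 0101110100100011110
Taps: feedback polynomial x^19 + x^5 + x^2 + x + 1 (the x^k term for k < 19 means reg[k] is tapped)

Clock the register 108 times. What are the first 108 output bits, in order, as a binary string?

010111010010001111000110111100100111000111010010001011011110111101101111100011000011111111100100011010000110

k : reg_k → out_k, fb_k
0: 0101110100100011110 → 0, fb=0
1: 1011101001000111100 → 1, fb=0
2: 0111010010001111000 → 0, fb=1
3: 1110100100011110001 → 1, fb=1
4: 1101001000111100011 → 1, fb=0
5: 1010010001111000110 → 1, fb=1
6: 0100100011110001101 → 0, fb=1
7: 1001000111100011011 → 1, fb=1
8: 0010001111000110111 → 0, fb=1
9: 0100011110001101111 → 0, fb=0
10: 1000111100011011110 → 1, fb=0
11: 0001111000110111100 → 0, fb=1
12: 0011110001101111001 → 0, fb=0
13: 0111100011011110010 → 0, fb=0
14: 1111000110111100100 → 1, fb=1
15: 1110001101111001001 → 1, fb=1
16: 1100011011110010011 → 1, fb=1
17: 1000110111100100111 → 1, fb=0
18: 0001101111001001110 → 0, fb=0
19: 0011011110010011100 → 0, fb=0
20: 0110111100100111000 → 0, fb=1
21: 1101111001001110001 → 1, fb=1
22: 1011110010011100011 → 1, fb=1
23: 0111100100111000111 → 0, fb=0
24: 1111001001110001110 → 1, fb=1
25: 1110010011100011101 → 1, fb=0
26: 1100100111000111010 → 1, fb=0
27: 1001001110001110100 → 1, fb=1
28: 0010011100011101001 → 0, fb=0
29: 0100111000111010010 → 0, fb=0
30: 1001110001110100100 → 1, fb=0
31: 0011100011101001000 → 0, fb=1
32: 0111000111010010001 → 0, fb=0
33: 1110001110100100010 → 1, fb=1
34: 1100011101001000101 → 1, fb=1
35: 1000111010010001011 → 1, fb=0
36: 0001110100100010110 → 0, fb=1
37: 0011101001000101101 → 0, fb=1
38: 0111010010001011011 → 0, fb=1
39: 1110100100010110111 → 1, fb=1
40: 1101001000101101111 → 1, fb=0
41: 1010010001011011110 → 1, fb=1
42: 0100100010110111101 → 0, fb=1
43: 1001000101101111011 → 1, fb=1
44: 0010001011011110111 → 0, fb=1
45: 0100010110111101111 → 0, fb=0
46: 1000101101111011110 → 1, fb=1
47: 0001011011110111101 → 0, fb=1
48: 0010110111101111011 → 0, fb=0
49: 0101101111011110110 → 0, fb=1
50: 1011011110111101101 → 1, fb=1
51: 0110111101111011011 → 0, fb=1
52: 1101111011110110111 → 1, fb=1
53: 1011110111101101111 → 1, fb=1
54: 0111101111011011111 → 0, fb=0
55: 1111011110110111110 → 1, fb=0
56: 1110111101101111100 → 1, fb=0
57: 1101111011011111000 → 1, fb=1
58: 1011110110111110001 → 1, fb=1
59: 0111101101111100011 → 0, fb=0
60: 1111011011111000110 → 1, fb=0
61: 1110110111110001100 → 1, fb=0
62: 1101101111100011000 → 1, fb=0
63: 1011011111000110000 → 1, fb=1
64: 0110111110001100001 → 0, fb=1
65: 1101111100011000011 → 1, fb=1
66: 1011111000110000111 → 1, fb=1
67: 0111110001100001111 → 0, fb=1
68: 1111100011000011111 → 1, fb=1
69: 1111000110000111111 → 1, fb=1
70: 1110001100001111111 → 1, fb=1
71: 1100011000011111111 → 1, fb=1
72: 1000110000111111111 → 1, fb=0
73: 0001100001111111110 → 0, fb=0
74: 0011000011111111100 → 0, fb=1
75: 0110000111111111001 → 0, fb=0
76: 1100001111111110010 → 1, fb=0
77: 1000011111111100100 → 1, fb=0
78: 0000111111111001000 → 0, fb=1
79: 0001111111110010001 → 0, fb=1
80: 0011111111100100011 → 0, fb=0
81: 0111111111001000110 → 0, fb=1
82: 1111111110010001101 → 1, fb=0
83: 1111111100100011010 → 1, fb=0
84: 1111111001000110100 → 1, fb=0
85: 1111110010001101000 → 1, fb=0
86: 1111100100011010000 → 1, fb=1
87: 1111001000110100001 → 1, fb=1
88: 1110010001101000011 → 1, fb=0
89: 1100100011010000110 → 1, fb=0
90: 1001000110100001100 → 1, fb=1
91: 0010001101000011001 → 0, fb=1
92: 0100011010000110011 → 0, fb=0
93: 1000110100001100110 → 1, fb=0
94: 0001101000011001100 → 0, fb=0
95: 0011010000110011000 → 0, fb=0
96: 0110100001100110000 → 0, fb=0
97: 1101000011001100000 → 1, fb=0
98: 1010000110011000000 → 1, fb=0
99: 0100001100110000000 → 0, fb=1
100: 1000011001100000001 → 1, fb=0
101: 0000110011000000010 → 0, fb=1
102: 0001100110000000101 → 0, fb=0
103: 0011001100000001010 → 0, fb=1
104: 0110011000000010101 → 0, fb=1
105: 1100110000000101011 → 1, fb=1
106: 1001100000001010111 → 1, fb=1
107: 0011000000010101111 → 0, fb=1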